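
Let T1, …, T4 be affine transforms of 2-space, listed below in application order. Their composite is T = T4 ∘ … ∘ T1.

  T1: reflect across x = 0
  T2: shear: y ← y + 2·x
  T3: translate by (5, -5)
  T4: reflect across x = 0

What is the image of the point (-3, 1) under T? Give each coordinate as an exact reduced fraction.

T(p) = (-8, 2)

T1 reflect across x = 0: (-3, 1) → (3, 1)
T2 shear: y ← y + 2·x: (3, 1) → (3, 7)
T3 translate by (5, -5): (3, 7) → (8, 2)
T4 reflect across x = 0: (8, 2) → (-8, 2)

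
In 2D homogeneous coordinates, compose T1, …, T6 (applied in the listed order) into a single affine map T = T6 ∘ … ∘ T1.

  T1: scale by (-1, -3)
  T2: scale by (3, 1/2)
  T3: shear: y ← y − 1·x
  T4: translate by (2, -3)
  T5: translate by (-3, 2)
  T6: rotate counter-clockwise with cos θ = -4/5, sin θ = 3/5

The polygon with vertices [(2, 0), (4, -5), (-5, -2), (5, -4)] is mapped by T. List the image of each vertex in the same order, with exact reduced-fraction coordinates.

image vertices: (13/5, -41/5), (-7/10, -113/5), (-17/5, 94/5), (4/5, -128/5)

T1 scale by (-1, -3): (2, 0) → (-2, 0); (4, -5) → (-4, 15); (-5, -2) → (5, 6); (5, -4) → (-5, 12)
T2 scale by (3, 1/2): (-2, 0) → (-6, 0); (-4, 15) → (-12, 15/2); (5, 6) → (15, 3); (-5, 12) → (-15, 6)
T3 shear: y ← y − 1·x: (-6, 0) → (-6, 6); (-12, 15/2) → (-12, 39/2); (15, 3) → (15, -12); (-15, 6) → (-15, 21)
T4 translate by (2, -3): (-6, 6) → (-4, 3); (-12, 39/2) → (-10, 33/2); (15, -12) → (17, -15); (-15, 21) → (-13, 18)
T5 translate by (-3, 2): (-4, 3) → (-7, 5); (-10, 33/2) → (-13, 37/2); (17, -15) → (14, -13); (-13, 18) → (-16, 20)
T6 rotate counter-clockwise with cos θ = -4/5, sin θ = 3/5: (-7, 5) → (13/5, -41/5); (-13, 37/2) → (-7/10, -113/5); (14, -13) → (-17/5, 94/5); (-16, 20) → (4/5, -128/5)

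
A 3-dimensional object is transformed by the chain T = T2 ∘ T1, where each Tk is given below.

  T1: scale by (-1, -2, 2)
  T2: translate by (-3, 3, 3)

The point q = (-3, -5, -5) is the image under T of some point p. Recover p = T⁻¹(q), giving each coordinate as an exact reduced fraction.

T1 = [-1 0 0 0; 0 -2 0 0; 0 0 2 0; 0 0 0 1]
T2·T1 = [-1 0 0 -3; 0 -2 0 3; 0 0 2 3; 0 0 0 1]
det M = 4; M⁻¹ = [-1 0 0 -3; 0 -1/2 0 3/2; 0 0 1/2 -3/2; 0 0 0 1]
M⁻¹ · (-3, -5, -5)ᵀ = (0, 4, -4)ᵀ

p = (0, 4, -4)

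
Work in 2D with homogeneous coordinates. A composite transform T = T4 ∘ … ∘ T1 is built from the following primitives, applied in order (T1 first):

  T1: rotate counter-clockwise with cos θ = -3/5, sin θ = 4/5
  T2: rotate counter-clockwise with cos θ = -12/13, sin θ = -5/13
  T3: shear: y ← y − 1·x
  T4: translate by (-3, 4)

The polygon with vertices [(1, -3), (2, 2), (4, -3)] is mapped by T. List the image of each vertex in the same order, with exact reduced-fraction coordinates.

image vertices: (-238/65, 102/65), (-17/65, 128/65), (-14/13, -33/13)

T1 rotate counter-clockwise with cos θ = -3/5, sin θ = 4/5: (1, -3) → (9/5, 13/5); (2, 2) → (-14/5, 2/5); (4, -3) → (0, 5)
T2 rotate counter-clockwise with cos θ = -12/13, sin θ = -5/13: (9/5, 13/5) → (-43/65, -201/65); (-14/5, 2/5) → (178/65, 46/65); (0, 5) → (25/13, -60/13)
T3 shear: y ← y − 1·x: (-43/65, -201/65) → (-43/65, -158/65); (178/65, 46/65) → (178/65, -132/65); (25/13, -60/13) → (25/13, -85/13)
T4 translate by (-3, 4): (-43/65, -158/65) → (-238/65, 102/65); (178/65, -132/65) → (-17/65, 128/65); (25/13, -85/13) → (-14/13, -33/13)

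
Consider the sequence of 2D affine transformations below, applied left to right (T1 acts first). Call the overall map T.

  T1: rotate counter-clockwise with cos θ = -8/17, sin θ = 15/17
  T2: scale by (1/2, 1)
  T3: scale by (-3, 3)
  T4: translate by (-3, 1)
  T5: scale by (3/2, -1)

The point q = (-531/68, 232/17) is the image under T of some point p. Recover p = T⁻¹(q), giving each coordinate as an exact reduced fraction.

T1 = [-8/17 -15/17 0; 15/17 -8/17 0; 0 0 1]
T2·T1 = [-4/17 -15/34 0; 15/17 -8/17 0; 0 0 1]
T3·…·T1 = [12/17 45/34 0; 45/17 -24/17 0; 0 0 1]
T4·…·T1 = [12/17 45/34 -3; 45/17 -24/17 1; 0 0 1]
T5·…·T1 = [18/17 135/68 -9/2; -45/17 24/17 -1; 0 0 1]
det M = 27/4; M⁻¹ = [32/153 -5/17 11/17; 20/51 8/51 98/51; 0 0 1]
M⁻¹ · (-531/68, 232/17)ᵀ = (-5, 1)ᵀ

p = (-5, 1)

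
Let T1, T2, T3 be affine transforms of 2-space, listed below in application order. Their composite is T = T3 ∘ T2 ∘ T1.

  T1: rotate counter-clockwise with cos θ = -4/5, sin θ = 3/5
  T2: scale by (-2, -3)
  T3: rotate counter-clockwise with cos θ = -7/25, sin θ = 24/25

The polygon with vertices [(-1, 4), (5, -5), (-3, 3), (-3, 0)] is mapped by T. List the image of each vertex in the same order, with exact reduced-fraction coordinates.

T1 rotate counter-clockwise with cos θ = -4/5, sin θ = 3/5: (-1, 4) → (-8/5, -19/5); (5, -5) → (-1, 7); (-3, 3) → (3/5, -21/5); (-3, 0) → (12/5, -9/5)
T2 scale by (-2, -3): (-8/5, -19/5) → (16/5, 57/5); (-1, 7) → (2, -21); (3/5, -21/5) → (-6/5, 63/5); (12/5, -9/5) → (-24/5, 27/5)
T3 rotate counter-clockwise with cos θ = -7/25, sin θ = 24/25: (16/5, 57/5) → (-296/25, -3/25); (2, -21) → (98/5, 39/5); (-6/5, 63/5) → (-294/25, -117/25); (-24/5, 27/5) → (-96/25, -153/25)

image vertices: (-296/25, -3/25), (98/5, 39/5), (-294/25, -117/25), (-96/25, -153/25)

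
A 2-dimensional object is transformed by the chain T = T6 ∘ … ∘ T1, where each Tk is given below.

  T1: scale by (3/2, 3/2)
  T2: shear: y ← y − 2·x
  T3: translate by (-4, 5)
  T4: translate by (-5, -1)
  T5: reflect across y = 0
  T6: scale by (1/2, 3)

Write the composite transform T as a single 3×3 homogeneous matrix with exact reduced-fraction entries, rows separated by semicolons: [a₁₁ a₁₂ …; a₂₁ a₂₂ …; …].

T = [3/4 0 -9/2; 9 -9/2 -12; 0 0 1]

T1 = [3/2 0 0; 0 3/2 0; 0 0 1]
T2·T1 = [3/2 0 0; -3 3/2 0; 0 0 1]
T3·…·T1 = [3/2 0 -4; -3 3/2 5; 0 0 1]
T4·…·T1 = [3/2 0 -9; -3 3/2 4; 0 0 1]
T5·…·T1 = [3/2 0 -9; 3 -3/2 -4; 0 0 1]
T6·…·T1 = [3/4 0 -9/2; 9 -9/2 -12; 0 0 1]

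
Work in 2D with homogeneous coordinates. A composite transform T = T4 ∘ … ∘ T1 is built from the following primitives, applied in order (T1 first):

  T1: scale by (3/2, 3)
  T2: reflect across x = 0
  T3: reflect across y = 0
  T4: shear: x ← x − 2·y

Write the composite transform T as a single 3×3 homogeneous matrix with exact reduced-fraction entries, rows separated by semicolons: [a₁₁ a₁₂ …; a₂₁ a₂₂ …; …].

T1 = [3/2 0 0; 0 3 0; 0 0 1]
T2·T1 = [-3/2 0 0; 0 3 0; 0 0 1]
T3·…·T1 = [-3/2 0 0; 0 -3 0; 0 0 1]
T4·…·T1 = [-3/2 6 0; 0 -3 0; 0 0 1]

T = [-3/2 6 0; 0 -3 0; 0 0 1]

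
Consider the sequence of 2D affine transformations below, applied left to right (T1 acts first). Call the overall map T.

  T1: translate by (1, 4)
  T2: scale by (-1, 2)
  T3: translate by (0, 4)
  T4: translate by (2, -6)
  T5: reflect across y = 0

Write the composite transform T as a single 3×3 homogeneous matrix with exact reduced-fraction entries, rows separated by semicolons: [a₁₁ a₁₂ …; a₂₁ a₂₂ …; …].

T = [-1 0 1; 0 -2 -6; 0 0 1]

T1 = [1 0 1; 0 1 4; 0 0 1]
T2·T1 = [-1 0 -1; 0 2 8; 0 0 1]
T3·…·T1 = [-1 0 -1; 0 2 12; 0 0 1]
T4·…·T1 = [-1 0 1; 0 2 6; 0 0 1]
T5·…·T1 = [-1 0 1; 0 -2 -6; 0 0 1]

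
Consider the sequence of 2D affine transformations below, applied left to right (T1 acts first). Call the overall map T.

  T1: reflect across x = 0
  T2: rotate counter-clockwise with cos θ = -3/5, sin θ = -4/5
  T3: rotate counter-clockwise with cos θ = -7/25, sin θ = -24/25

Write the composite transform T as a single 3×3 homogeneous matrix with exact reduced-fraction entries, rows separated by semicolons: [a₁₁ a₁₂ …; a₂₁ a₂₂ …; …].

T1 = [-1 0 0; 0 1 0; 0 0 1]
T2·T1 = [3/5 4/5 0; 4/5 -3/5 0; 0 0 1]
T3·…·T1 = [3/5 -4/5 0; -4/5 -3/5 0; 0 0 1]

T = [3/5 -4/5 0; -4/5 -3/5 0; 0 0 1]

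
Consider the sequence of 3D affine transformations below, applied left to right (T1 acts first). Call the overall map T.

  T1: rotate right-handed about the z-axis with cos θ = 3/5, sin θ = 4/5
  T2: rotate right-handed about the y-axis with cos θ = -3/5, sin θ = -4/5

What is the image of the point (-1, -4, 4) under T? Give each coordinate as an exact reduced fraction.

T1 rotate right-handed about the z-axis with cos θ = 3/5, sin θ = 4/5: (-1, -4, 4) → (13/5, -16/5, 4)
T2 rotate right-handed about the y-axis with cos θ = -3/5, sin θ = -4/5: (13/5, -16/5, 4) → (-119/25, -16/5, -8/25)

T(p) = (-119/25, -16/5, -8/25)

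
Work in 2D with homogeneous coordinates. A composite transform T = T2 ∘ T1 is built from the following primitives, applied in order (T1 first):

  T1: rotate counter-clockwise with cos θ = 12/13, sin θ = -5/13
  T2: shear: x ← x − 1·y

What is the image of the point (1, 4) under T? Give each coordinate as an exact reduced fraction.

T(p) = (-11/13, 43/13)

T1 rotate counter-clockwise with cos θ = 12/13, sin θ = -5/13: (1, 4) → (32/13, 43/13)
T2 shear: x ← x − 1·y: (32/13, 43/13) → (-11/13, 43/13)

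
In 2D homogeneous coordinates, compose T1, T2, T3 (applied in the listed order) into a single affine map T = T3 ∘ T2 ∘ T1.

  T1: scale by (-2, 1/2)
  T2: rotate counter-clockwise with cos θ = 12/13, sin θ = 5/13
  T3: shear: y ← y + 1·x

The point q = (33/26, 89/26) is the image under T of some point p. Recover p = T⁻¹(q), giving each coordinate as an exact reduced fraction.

p = (-1, 3)

T1 = [-2 0 0; 0 1/2 0; 0 0 1]
T2·T1 = [-24/13 -5/26 0; -10/13 6/13 0; 0 0 1]
T3·…·T1 = [-24/13 -5/26 0; -34/13 7/26 0; 0 0 1]
det M = -1; M⁻¹ = [-7/26 -5/26 0; -34/13 24/13 0; 0 0 1]
M⁻¹ · (33/26, 89/26)ᵀ = (-1, 3)ᵀ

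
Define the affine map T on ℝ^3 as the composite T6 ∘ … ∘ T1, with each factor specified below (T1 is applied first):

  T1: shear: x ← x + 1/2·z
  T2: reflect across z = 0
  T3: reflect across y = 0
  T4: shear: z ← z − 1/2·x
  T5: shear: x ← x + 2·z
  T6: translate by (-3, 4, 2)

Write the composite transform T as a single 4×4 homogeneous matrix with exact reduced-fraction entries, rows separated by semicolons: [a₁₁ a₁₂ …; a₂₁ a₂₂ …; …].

T = [0 0 -2 -3; 0 -1 0 4; -1/2 0 -5/4 2; 0 0 0 1]

T1 = [1 0 1/2 0; 0 1 0 0; 0 0 1 0; 0 0 0 1]
T2·T1 = [1 0 1/2 0; 0 1 0 0; 0 0 -1 0; 0 0 0 1]
T3·…·T1 = [1 0 1/2 0; 0 -1 0 0; 0 0 -1 0; 0 0 0 1]
T4·…·T1 = [1 0 1/2 0; 0 -1 0 0; -1/2 0 -5/4 0; 0 0 0 1]
T5·…·T1 = [0 0 -2 0; 0 -1 0 0; -1/2 0 -5/4 0; 0 0 0 1]
T6·…·T1 = [0 0 -2 -3; 0 -1 0 4; -1/2 0 -5/4 2; 0 0 0 1]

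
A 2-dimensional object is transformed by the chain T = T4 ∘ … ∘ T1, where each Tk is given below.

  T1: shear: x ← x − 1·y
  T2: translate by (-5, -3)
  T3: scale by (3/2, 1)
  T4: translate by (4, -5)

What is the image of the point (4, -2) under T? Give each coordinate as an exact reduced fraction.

T1 shear: x ← x − 1·y: (4, -2) → (6, -2)
T2 translate by (-5, -3): (6, -2) → (1, -5)
T3 scale by (3/2, 1): (1, -5) → (3/2, -5)
T4 translate by (4, -5): (3/2, -5) → (11/2, -10)

T(p) = (11/2, -10)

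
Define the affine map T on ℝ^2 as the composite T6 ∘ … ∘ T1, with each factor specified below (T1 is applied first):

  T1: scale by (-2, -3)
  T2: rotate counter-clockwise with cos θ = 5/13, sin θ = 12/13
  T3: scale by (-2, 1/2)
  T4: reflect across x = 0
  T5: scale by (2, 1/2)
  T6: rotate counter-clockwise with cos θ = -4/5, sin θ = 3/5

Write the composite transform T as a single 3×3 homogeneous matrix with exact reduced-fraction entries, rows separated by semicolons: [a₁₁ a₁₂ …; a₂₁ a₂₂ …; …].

T = [178/65 -2259/260 0; -96/65 447/65 0; 0 0 1]

T1 = [-2 0 0; 0 -3 0; 0 0 1]
T2·T1 = [-10/13 36/13 0; -24/13 -15/13 0; 0 0 1]
T3·…·T1 = [20/13 -72/13 0; -12/13 -15/26 0; 0 0 1]
T4·…·T1 = [-20/13 72/13 0; -12/13 -15/26 0; 0 0 1]
T5·…·T1 = [-40/13 144/13 0; -6/13 -15/52 0; 0 0 1]
T6·…·T1 = [178/65 -2259/260 0; -96/65 447/65 0; 0 0 1]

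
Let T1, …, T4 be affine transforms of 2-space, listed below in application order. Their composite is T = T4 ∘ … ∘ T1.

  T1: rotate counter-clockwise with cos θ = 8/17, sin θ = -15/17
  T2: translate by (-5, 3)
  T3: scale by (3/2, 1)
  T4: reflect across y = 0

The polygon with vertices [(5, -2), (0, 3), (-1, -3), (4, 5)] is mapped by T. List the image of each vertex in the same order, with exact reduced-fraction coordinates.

T1 rotate counter-clockwise with cos θ = 8/17, sin θ = -15/17: (5, -2) → (10/17, -91/17); (0, 3) → (45/17, 24/17); (-1, -3) → (-53/17, -9/17); (4, 5) → (107/17, -20/17)
T2 translate by (-5, 3): (10/17, -91/17) → (-75/17, -40/17); (45/17, 24/17) → (-40/17, 75/17); (-53/17, -9/17) → (-138/17, 42/17); (107/17, -20/17) → (22/17, 31/17)
T3 scale by (3/2, 1): (-75/17, -40/17) → (-225/34, -40/17); (-40/17, 75/17) → (-60/17, 75/17); (-138/17, 42/17) → (-207/17, 42/17); (22/17, 31/17) → (33/17, 31/17)
T4 reflect across y = 0: (-225/34, -40/17) → (-225/34, 40/17); (-60/17, 75/17) → (-60/17, -75/17); (-207/17, 42/17) → (-207/17, -42/17); (33/17, 31/17) → (33/17, -31/17)

image vertices: (-225/34, 40/17), (-60/17, -75/17), (-207/17, -42/17), (33/17, -31/17)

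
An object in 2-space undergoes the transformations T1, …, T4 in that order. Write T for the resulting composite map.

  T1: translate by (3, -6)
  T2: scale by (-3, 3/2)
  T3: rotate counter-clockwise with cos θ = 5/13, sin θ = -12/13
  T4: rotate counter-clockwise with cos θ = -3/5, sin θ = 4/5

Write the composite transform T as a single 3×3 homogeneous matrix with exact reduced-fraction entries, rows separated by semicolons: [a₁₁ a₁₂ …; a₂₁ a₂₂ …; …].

T1 = [1 0 3; 0 1 -6; 0 0 1]
T2·T1 = [-3 0 -9; 0 3/2 -9; 0 0 1]
T3·…·T1 = [-15/13 18/13 -153/13; 36/13 15/26 63/13; 0 0 1]
T4·…·T1 = [-99/65 -84/65 207/65; -168/65 99/130 -801/65; 0 0 1]

T = [-99/65 -84/65 207/65; -168/65 99/130 -801/65; 0 0 1]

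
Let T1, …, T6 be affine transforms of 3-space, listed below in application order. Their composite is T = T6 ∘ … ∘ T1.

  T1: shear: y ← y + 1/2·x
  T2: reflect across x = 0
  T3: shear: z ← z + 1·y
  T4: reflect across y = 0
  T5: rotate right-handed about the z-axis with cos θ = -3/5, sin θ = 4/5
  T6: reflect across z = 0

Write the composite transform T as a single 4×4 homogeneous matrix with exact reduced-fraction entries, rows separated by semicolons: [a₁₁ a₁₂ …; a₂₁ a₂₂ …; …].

T1 = [1 0 0 0; 1/2 1 0 0; 0 0 1 0; 0 0 0 1]
T2·T1 = [-1 0 0 0; 1/2 1 0 0; 0 0 1 0; 0 0 0 1]
T3·…·T1 = [-1 0 0 0; 1/2 1 0 0; 1/2 1 1 0; 0 0 0 1]
T4·…·T1 = [-1 0 0 0; -1/2 -1 0 0; 1/2 1 1 0; 0 0 0 1]
T5·…·T1 = [1 4/5 0 0; -1/2 3/5 0 0; 1/2 1 1 0; 0 0 0 1]
T6·…·T1 = [1 4/5 0 0; -1/2 3/5 0 0; -1/2 -1 -1 0; 0 0 0 1]

T = [1 4/5 0 0; -1/2 3/5 0 0; -1/2 -1 -1 0; 0 0 0 1]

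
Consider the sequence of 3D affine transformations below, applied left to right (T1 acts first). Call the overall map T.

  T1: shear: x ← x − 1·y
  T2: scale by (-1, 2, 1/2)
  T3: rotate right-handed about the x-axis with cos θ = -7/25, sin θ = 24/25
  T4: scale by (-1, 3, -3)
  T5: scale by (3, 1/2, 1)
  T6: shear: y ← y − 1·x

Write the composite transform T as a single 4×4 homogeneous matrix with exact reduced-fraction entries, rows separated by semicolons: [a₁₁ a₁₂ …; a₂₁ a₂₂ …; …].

T1 = [1 -1 0 0; 0 1 0 0; 0 0 1 0; 0 0 0 1]
T2·T1 = [-1 1 0 0; 0 2 0 0; 0 0 1/2 0; 0 0 0 1]
T3·…·T1 = [-1 1 0 0; 0 -14/25 -12/25 0; 0 48/25 -7/50 0; 0 0 0 1]
T4·…·T1 = [1 -1 0 0; 0 -42/25 -36/25 0; 0 -144/25 21/50 0; 0 0 0 1]
T5·…·T1 = [3 -3 0 0; 0 -21/25 -18/25 0; 0 -144/25 21/50 0; 0 0 0 1]
T6·…·T1 = [3 -3 0 0; -3 54/25 -18/25 0; 0 -144/25 21/50 0; 0 0 0 1]

T = [3 -3 0 0; -3 54/25 -18/25 0; 0 -144/25 21/50 0; 0 0 0 1]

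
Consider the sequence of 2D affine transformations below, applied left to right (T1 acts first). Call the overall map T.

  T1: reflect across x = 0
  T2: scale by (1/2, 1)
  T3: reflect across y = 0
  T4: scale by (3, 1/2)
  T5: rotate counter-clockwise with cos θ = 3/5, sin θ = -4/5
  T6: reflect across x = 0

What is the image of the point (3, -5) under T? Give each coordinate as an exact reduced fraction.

T(p) = (7/10, 51/10)

T1 reflect across x = 0: (3, -5) → (-3, -5)
T2 scale by (1/2, 1): (-3, -5) → (-3/2, -5)
T3 reflect across y = 0: (-3/2, -5) → (-3/2, 5)
T4 scale by (3, 1/2): (-3/2, 5) → (-9/2, 5/2)
T5 rotate counter-clockwise with cos θ = 3/5, sin θ = -4/5: (-9/2, 5/2) → (-7/10, 51/10)
T6 reflect across x = 0: (-7/10, 51/10) → (7/10, 51/10)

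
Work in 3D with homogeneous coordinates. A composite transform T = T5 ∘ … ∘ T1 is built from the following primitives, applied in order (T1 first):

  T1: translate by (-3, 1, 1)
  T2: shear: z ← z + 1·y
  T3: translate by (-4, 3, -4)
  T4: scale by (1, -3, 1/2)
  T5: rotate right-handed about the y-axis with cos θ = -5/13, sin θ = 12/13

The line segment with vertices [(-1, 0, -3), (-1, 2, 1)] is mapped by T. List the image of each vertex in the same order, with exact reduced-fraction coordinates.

T1 translate by (-3, 1, 1): (-1, 0, -3) → (-4, 1, -2); (-1, 2, 1) → (-4, 3, 2)
T2 shear: z ← z + 1·y: (-4, 1, -2) → (-4, 1, -1); (-4, 3, 2) → (-4, 3, 5)
T3 translate by (-4, 3, -4): (-4, 1, -1) → (-8, 4, -5); (-4, 3, 5) → (-8, 6, 1)
T4 scale by (1, -3, 1/2): (-8, 4, -5) → (-8, -12, -5/2); (-8, 6, 1) → (-8, -18, 1/2)
T5 rotate right-handed about the y-axis with cos θ = -5/13, sin θ = 12/13: (-8, -12, -5/2) → (10/13, -12, 217/26); (-8, -18, 1/2) → (46/13, -18, 187/26)

image vertices: (10/13, -12, 217/26), (46/13, -18, 187/26)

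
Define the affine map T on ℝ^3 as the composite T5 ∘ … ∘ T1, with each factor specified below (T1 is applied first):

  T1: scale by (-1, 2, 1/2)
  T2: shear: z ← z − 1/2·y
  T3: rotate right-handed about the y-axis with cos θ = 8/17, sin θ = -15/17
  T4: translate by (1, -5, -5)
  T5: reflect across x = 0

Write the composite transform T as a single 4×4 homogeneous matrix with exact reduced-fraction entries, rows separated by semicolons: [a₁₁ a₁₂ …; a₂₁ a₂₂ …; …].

T = [8/17 -15/17 15/34 -1; 0 2 0 -5; -15/17 -8/17 4/17 -5; 0 0 0 1]

T1 = [-1 0 0 0; 0 2 0 0; 0 0 1/2 0; 0 0 0 1]
T2·T1 = [-1 0 0 0; 0 2 0 0; 0 -1 1/2 0; 0 0 0 1]
T3·…·T1 = [-8/17 15/17 -15/34 0; 0 2 0 0; -15/17 -8/17 4/17 0; 0 0 0 1]
T4·…·T1 = [-8/17 15/17 -15/34 1; 0 2 0 -5; -15/17 -8/17 4/17 -5; 0 0 0 1]
T5·…·T1 = [8/17 -15/17 15/34 -1; 0 2 0 -5; -15/17 -8/17 4/17 -5; 0 0 0 1]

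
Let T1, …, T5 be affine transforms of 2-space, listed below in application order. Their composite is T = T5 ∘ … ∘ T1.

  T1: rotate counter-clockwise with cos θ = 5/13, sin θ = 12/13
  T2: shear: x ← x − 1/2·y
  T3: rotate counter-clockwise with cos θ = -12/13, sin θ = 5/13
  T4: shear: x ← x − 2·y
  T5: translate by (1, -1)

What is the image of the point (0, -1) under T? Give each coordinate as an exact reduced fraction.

T(p) = (-245/169, -73/338)

T1 rotate counter-clockwise with cos θ = 5/13, sin θ = 12/13: (0, -1) → (12/13, -5/13)
T2 shear: x ← x − 1/2·y: (12/13, -5/13) → (29/26, -5/13)
T3 rotate counter-clockwise with cos θ = -12/13, sin θ = 5/13: (29/26, -5/13) → (-149/169, 265/338)
T4 shear: x ← x − 2·y: (-149/169, 265/338) → (-414/169, 265/338)
T5 translate by (1, -1): (-414/169, 265/338) → (-245/169, -73/338)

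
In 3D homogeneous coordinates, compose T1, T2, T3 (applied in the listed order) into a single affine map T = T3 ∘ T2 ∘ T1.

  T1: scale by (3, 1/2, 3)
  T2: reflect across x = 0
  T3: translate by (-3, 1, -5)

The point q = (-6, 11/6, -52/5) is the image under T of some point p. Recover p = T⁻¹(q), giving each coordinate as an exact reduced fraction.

p = (1, 5/3, -9/5)

T1 = [3 0 0 0; 0 1/2 0 0; 0 0 3 0; 0 0 0 1]
T2·T1 = [-3 0 0 0; 0 1/2 0 0; 0 0 3 0; 0 0 0 1]
T3·…·T1 = [-3 0 0 -3; 0 1/2 0 1; 0 0 3 -5; 0 0 0 1]
det M = -9/2; M⁻¹ = [-1/3 0 0 -1; 0 2 0 -2; 0 0 1/3 5/3; 0 0 0 1]
M⁻¹ · (-6, 11/6, -52/5)ᵀ = (1, 5/3, -9/5)ᵀ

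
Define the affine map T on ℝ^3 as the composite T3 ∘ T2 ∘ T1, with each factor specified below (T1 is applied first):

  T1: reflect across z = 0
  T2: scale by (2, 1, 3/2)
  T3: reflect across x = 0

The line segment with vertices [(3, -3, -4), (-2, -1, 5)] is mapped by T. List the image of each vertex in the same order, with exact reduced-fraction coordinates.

image vertices: (-6, -3, 6), (4, -1, -15/2)

T1 reflect across z = 0: (3, -3, -4) → (3, -3, 4); (-2, -1, 5) → (-2, -1, -5)
T2 scale by (2, 1, 3/2): (3, -3, 4) → (6, -3, 6); (-2, -1, -5) → (-4, -1, -15/2)
T3 reflect across x = 0: (6, -3, 6) → (-6, -3, 6); (-4, -1, -15/2) → (4, -1, -15/2)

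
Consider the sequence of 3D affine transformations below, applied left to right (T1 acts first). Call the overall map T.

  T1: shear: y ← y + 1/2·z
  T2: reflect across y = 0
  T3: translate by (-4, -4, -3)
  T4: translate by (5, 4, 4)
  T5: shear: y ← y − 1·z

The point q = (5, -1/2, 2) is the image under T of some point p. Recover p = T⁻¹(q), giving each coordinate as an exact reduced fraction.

T1 = [1 0 0 0; 0 1 1/2 0; 0 0 1 0; 0 0 0 1]
T2·T1 = [1 0 0 0; 0 -1 -1/2 0; 0 0 1 0; 0 0 0 1]
T3·…·T1 = [1 0 0 -4; 0 -1 -1/2 -4; 0 0 1 -3; 0 0 0 1]
T4·…·T1 = [1 0 0 1; 0 -1 -1/2 0; 0 0 1 1; 0 0 0 1]
T5·…·T1 = [1 0 0 1; 0 -1 -3/2 -1; 0 0 1 1; 0 0 0 1]
det M = -1; M⁻¹ = [1 0 0 -1; 0 -1 -3/2 1/2; 0 0 1 -1; 0 0 0 1]
M⁻¹ · (5, -1/2, 2)ᵀ = (4, -2, 1)ᵀ

p = (4, -2, 1)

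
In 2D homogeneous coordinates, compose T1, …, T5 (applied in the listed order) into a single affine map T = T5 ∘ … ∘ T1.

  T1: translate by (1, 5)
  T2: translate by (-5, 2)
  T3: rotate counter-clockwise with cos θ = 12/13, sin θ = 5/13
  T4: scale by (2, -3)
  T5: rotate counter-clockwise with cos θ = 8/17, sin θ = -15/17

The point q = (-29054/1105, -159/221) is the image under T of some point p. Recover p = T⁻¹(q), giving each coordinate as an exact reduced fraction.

T1 = [1 0 1; 0 1 5; 0 0 1]
T2·T1 = [1 0 -4; 0 1 7; 0 0 1]
T3·…·T1 = [12/13 -5/13 -83/13; 5/13 12/13 64/13; 0 0 1]
T4·…·T1 = [24/13 -10/13 -166/13; -15/13 -36/13 -192/13; 0 0 1]
T5·…·T1 = [-33/221 -620/221 -4208/221; -480/221 -138/221 954/221; 0 0 1]
det M = -6; M⁻¹ = [23/221 -310/663 4; -80/221 11/442 -7; 0 0 1]
M⁻¹ · (-29054/1105, -159/221)ᵀ = (8/5, 5/2)ᵀ

p = (8/5, 5/2)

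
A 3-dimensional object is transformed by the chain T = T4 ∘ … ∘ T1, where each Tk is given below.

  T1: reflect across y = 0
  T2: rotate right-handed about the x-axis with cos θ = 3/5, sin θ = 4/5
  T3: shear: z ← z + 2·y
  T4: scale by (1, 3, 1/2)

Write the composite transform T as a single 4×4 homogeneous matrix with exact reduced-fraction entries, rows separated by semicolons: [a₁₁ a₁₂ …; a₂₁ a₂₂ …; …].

T = [1 0 0 0; 0 -9/5 -12/5 0; 0 -1 -1/2 0; 0 0 0 1]

T1 = [1 0 0 0; 0 -1 0 0; 0 0 1 0; 0 0 0 1]
T2·T1 = [1 0 0 0; 0 -3/5 -4/5 0; 0 -4/5 3/5 0; 0 0 0 1]
T3·…·T1 = [1 0 0 0; 0 -3/5 -4/5 0; 0 -2 -1 0; 0 0 0 1]
T4·…·T1 = [1 0 0 0; 0 -9/5 -12/5 0; 0 -1 -1/2 0; 0 0 0 1]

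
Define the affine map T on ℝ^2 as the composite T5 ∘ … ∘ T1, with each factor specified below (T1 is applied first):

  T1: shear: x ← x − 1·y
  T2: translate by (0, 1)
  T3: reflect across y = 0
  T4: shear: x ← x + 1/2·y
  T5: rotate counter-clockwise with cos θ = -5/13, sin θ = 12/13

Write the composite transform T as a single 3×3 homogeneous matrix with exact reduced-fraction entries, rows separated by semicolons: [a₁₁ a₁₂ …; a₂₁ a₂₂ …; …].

T1 = [1 -1 0; 0 1 0; 0 0 1]
T2·T1 = [1 -1 0; 0 1 1; 0 0 1]
T3·…·T1 = [1 -1 0; 0 -1 -1; 0 0 1]
T4·…·T1 = [1 -3/2 -1/2; 0 -1 -1; 0 0 1]
T5·…·T1 = [-5/13 3/2 29/26; 12/13 -1 -1/13; 0 0 1]

T = [-5/13 3/2 29/26; 12/13 -1 -1/13; 0 0 1]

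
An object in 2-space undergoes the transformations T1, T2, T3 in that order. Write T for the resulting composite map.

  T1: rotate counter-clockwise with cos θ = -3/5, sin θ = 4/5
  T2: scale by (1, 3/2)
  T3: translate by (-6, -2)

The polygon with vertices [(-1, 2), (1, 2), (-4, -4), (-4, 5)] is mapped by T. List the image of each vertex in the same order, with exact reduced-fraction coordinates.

T1 rotate counter-clockwise with cos θ = -3/5, sin θ = 4/5: (-1, 2) → (-1, -2); (1, 2) → (-11/5, -2/5); (-4, -4) → (28/5, -4/5); (-4, 5) → (-8/5, -31/5)
T2 scale by (1, 3/2): (-1, -2) → (-1, -3); (-11/5, -2/5) → (-11/5, -3/5); (28/5, -4/5) → (28/5, -6/5); (-8/5, -31/5) → (-8/5, -93/10)
T3 translate by (-6, -2): (-1, -3) → (-7, -5); (-11/5, -3/5) → (-41/5, -13/5); (28/5, -6/5) → (-2/5, -16/5); (-8/5, -93/10) → (-38/5, -113/10)

image vertices: (-7, -5), (-41/5, -13/5), (-2/5, -16/5), (-38/5, -113/10)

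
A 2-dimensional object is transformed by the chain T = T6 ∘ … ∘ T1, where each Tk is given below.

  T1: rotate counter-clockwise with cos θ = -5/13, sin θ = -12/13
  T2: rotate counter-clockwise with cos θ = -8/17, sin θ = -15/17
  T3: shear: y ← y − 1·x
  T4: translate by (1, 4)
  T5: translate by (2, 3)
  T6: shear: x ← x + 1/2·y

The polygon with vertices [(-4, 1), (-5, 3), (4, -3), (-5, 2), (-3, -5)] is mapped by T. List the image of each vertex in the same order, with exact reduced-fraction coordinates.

image vertices: (1219/221, 334/221), (105/26, 5/13), (1965/221, 2698/221), (1048/221, 54/221), (255/26, 27/13)

T1 rotate counter-clockwise with cos θ = -5/13, sin θ = -12/13: (-4, 1) → (32/13, 43/13); (-5, 3) → (61/13, 45/13); (4, -3) → (-56/13, -33/13); (-5, 2) → (49/13, 50/13); (-3, -5) → (-45/13, 61/13)
T2 rotate counter-clockwise with cos θ = -8/17, sin θ = -15/17: (32/13, 43/13) → (389/221, -824/221); (61/13, 45/13) → (11/13, -75/13); (-56/13, -33/13) → (-47/221, 1104/221); (49/13, 50/13) → (358/221, -1135/221); (-45/13, 61/13) → (75/13, 11/13)
T3 shear: y ← y − 1·x: (389/221, -824/221) → (389/221, -1213/221); (11/13, -75/13) → (11/13, -86/13); (-47/221, 1104/221) → (-47/221, 1151/221); (358/221, -1135/221) → (358/221, -1493/221); (75/13, 11/13) → (75/13, -64/13)
T4 translate by (1, 4): (389/221, -1213/221) → (610/221, -329/221); (11/13, -86/13) → (24/13, -34/13); (-47/221, 1151/221) → (174/221, 2035/221); (358/221, -1493/221) → (579/221, -609/221); (75/13, -64/13) → (88/13, -12/13)
T5 translate by (2, 3): (610/221, -329/221) → (1052/221, 334/221); (24/13, -34/13) → (50/13, 5/13); (174/221, 2035/221) → (616/221, 2698/221); (579/221, -609/221) → (1021/221, 54/221); (88/13, -12/13) → (114/13, 27/13)
T6 shear: x ← x + 1/2·y: (1052/221, 334/221) → (1219/221, 334/221); (50/13, 5/13) → (105/26, 5/13); (616/221, 2698/221) → (1965/221, 2698/221); (1021/221, 54/221) → (1048/221, 54/221); (114/13, 27/13) → (255/26, 27/13)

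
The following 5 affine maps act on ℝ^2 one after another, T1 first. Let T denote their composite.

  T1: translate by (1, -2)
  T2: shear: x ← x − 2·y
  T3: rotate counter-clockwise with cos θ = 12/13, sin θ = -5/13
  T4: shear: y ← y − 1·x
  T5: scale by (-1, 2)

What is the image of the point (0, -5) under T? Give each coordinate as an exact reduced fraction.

T(p) = (-145/13, -608/13)

T1 translate by (1, -2): (0, -5) → (1, -7)
T2 shear: x ← x − 2·y: (1, -7) → (15, -7)
T3 rotate counter-clockwise with cos θ = 12/13, sin θ = -5/13: (15, -7) → (145/13, -159/13)
T4 shear: y ← y − 1·x: (145/13, -159/13) → (145/13, -304/13)
T5 scale by (-1, 2): (145/13, -304/13) → (-145/13, -608/13)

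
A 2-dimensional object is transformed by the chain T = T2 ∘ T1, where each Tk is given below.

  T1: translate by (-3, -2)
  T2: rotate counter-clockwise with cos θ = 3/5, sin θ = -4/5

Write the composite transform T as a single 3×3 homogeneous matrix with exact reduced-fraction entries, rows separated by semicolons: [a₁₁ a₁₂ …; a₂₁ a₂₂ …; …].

T = [3/5 4/5 -17/5; -4/5 3/5 6/5; 0 0 1]

T1 = [1 0 -3; 0 1 -2; 0 0 1]
T2·T1 = [3/5 4/5 -17/5; -4/5 3/5 6/5; 0 0 1]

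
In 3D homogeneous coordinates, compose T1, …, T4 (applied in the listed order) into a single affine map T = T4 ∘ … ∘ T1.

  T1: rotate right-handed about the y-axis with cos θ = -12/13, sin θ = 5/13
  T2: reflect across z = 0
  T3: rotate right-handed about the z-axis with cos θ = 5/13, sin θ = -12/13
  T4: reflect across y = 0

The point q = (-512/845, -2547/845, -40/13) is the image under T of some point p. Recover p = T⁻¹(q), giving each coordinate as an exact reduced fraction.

T1 = [-12/13 0 5/13 0; 0 1 0 0; -5/13 0 -12/13 0; 0 0 0 1]
T2·T1 = [-12/13 0 5/13 0; 0 1 0 0; 5/13 0 12/13 0; 0 0 0 1]
T3·…·T1 = [-60/169 12/13 25/169 0; 144/169 5/13 -60/169 0; 5/13 0 12/13 0; 0 0 0 1]
T4·…·T1 = [-60/169 12/13 25/169 0; -144/169 -5/13 60/169 0; 5/13 0 12/13 0; 0 0 0 1]
det M = 1; M⁻¹ = [-60/169 -144/169 5/13 0; 12/13 -5/13 0 0; 25/169 60/169 12/13 0; 0 0 0 1]
M⁻¹ · (-512/845, -2547/845, -40/13)ᵀ = (8/5, 3/5, -4)ᵀ

p = (8/5, 3/5, -4)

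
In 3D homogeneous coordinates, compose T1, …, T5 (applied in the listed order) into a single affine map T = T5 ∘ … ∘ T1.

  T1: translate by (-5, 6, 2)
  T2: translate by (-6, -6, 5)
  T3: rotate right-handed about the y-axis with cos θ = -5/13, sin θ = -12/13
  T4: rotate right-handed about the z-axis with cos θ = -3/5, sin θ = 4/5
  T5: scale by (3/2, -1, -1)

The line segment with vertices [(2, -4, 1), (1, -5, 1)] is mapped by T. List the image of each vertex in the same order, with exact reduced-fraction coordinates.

image vertices: (1083/130, 48/65, 148/13), (597/65, -11/65, 160/13)

T1 translate by (-5, 6, 2): (2, -4, 1) → (-3, 2, 3); (1, -5, 1) → (-4, 1, 3)
T2 translate by (-6, -6, 5): (-3, 2, 3) → (-9, -4, 8); (-4, 1, 3) → (-10, -5, 8)
T3 rotate right-handed about the y-axis with cos θ = -5/13, sin θ = -12/13: (-9, -4, 8) → (-51/13, -4, -148/13); (-10, -5, 8) → (-46/13, -5, -160/13)
T4 rotate right-handed about the z-axis with cos θ = -3/5, sin θ = 4/5: (-51/13, -4, -148/13) → (361/65, -48/65, -148/13); (-46/13, -5, -160/13) → (398/65, 11/65, -160/13)
T5 scale by (3/2, -1, -1): (361/65, -48/65, -148/13) → (1083/130, 48/65, 148/13); (398/65, 11/65, -160/13) → (597/65, -11/65, 160/13)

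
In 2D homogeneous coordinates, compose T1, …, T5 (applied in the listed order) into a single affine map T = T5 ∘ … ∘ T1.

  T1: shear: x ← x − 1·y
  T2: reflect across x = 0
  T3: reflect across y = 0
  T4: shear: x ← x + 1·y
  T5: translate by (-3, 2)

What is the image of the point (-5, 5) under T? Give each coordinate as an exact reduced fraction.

T(p) = (2, -3)

T1 shear: x ← x − 1·y: (-5, 5) → (-10, 5)
T2 reflect across x = 0: (-10, 5) → (10, 5)
T3 reflect across y = 0: (10, 5) → (10, -5)
T4 shear: x ← x + 1·y: (10, -5) → (5, -5)
T5 translate by (-3, 2): (5, -5) → (2, -3)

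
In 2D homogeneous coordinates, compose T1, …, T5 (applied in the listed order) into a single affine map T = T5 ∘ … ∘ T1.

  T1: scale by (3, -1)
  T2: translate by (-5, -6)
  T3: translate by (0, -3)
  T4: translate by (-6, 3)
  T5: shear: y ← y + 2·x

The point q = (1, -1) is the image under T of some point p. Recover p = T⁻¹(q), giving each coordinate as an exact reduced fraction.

p = (4, -3)

T1 = [3 0 0; 0 -1 0; 0 0 1]
T2·T1 = [3 0 -5; 0 -1 -6; 0 0 1]
T3·…·T1 = [3 0 -5; 0 -1 -9; 0 0 1]
T4·…·T1 = [3 0 -11; 0 -1 -6; 0 0 1]
T5·…·T1 = [3 0 -11; 6 -1 -28; 0 0 1]
det M = -3; M⁻¹ = [1/3 0 11/3; 2 -1 -6; 0 0 1]
M⁻¹ · (1, -1)ᵀ = (4, -3)ᵀ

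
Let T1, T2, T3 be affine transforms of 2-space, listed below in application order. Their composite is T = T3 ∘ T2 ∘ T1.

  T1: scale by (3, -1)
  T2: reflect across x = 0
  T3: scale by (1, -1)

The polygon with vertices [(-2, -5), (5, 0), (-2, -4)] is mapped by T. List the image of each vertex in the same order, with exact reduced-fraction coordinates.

image vertices: (6, -5), (-15, 0), (6, -4)

T1 scale by (3, -1): (-2, -5) → (-6, 5); (5, 0) → (15, 0); (-2, -4) → (-6, 4)
T2 reflect across x = 0: (-6, 5) → (6, 5); (15, 0) → (-15, 0); (-6, 4) → (6, 4)
T3 scale by (1, -1): (6, 5) → (6, -5); (-15, 0) → (-15, 0); (6, 4) → (6, -4)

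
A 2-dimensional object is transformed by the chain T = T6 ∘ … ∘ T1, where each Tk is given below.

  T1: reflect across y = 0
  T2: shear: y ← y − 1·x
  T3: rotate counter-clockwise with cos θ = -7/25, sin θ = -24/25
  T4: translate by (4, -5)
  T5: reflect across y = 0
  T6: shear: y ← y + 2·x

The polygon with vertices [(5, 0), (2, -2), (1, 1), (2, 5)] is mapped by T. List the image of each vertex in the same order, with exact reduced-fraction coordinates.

image vertices: (-11/5, 4), (86/25, 69/5), (9/5, 9), (-82/25, -8/5)

T1 reflect across y = 0: (5, 0) → (5, 0); (2, -2) → (2, 2); (1, 1) → (1, -1); (2, 5) → (2, -5)
T2 shear: y ← y − 1·x: (5, 0) → (5, -5); (2, 2) → (2, 0); (1, -1) → (1, -2); (2, -5) → (2, -7)
T3 rotate counter-clockwise with cos θ = -7/25, sin θ = -24/25: (5, -5) → (-31/5, -17/5); (2, 0) → (-14/25, -48/25); (1, -2) → (-11/5, -2/5); (2, -7) → (-182/25, 1/25)
T4 translate by (4, -5): (-31/5, -17/5) → (-11/5, -42/5); (-14/25, -48/25) → (86/25, -173/25); (-11/5, -2/5) → (9/5, -27/5); (-182/25, 1/25) → (-82/25, -124/25)
T5 reflect across y = 0: (-11/5, -42/5) → (-11/5, 42/5); (86/25, -173/25) → (86/25, 173/25); (9/5, -27/5) → (9/5, 27/5); (-82/25, -124/25) → (-82/25, 124/25)
T6 shear: y ← y + 2·x: (-11/5, 42/5) → (-11/5, 4); (86/25, 173/25) → (86/25, 69/5); (9/5, 27/5) → (9/5, 9); (-82/25, 124/25) → (-82/25, -8/5)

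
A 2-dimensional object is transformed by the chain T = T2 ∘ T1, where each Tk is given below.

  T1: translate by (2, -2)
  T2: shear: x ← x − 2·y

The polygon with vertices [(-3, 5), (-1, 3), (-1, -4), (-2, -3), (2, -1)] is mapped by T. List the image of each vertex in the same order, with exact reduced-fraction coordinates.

image vertices: (-7, 3), (-1, 1), (13, -6), (10, -5), (10, -3)

T1 translate by (2, -2): (-3, 5) → (-1, 3); (-1, 3) → (1, 1); (-1, -4) → (1, -6); (-2, -3) → (0, -5); (2, -1) → (4, -3)
T2 shear: x ← x − 2·y: (-1, 3) → (-7, 3); (1, 1) → (-1, 1); (1, -6) → (13, -6); (0, -5) → (10, -5); (4, -3) → (10, -3)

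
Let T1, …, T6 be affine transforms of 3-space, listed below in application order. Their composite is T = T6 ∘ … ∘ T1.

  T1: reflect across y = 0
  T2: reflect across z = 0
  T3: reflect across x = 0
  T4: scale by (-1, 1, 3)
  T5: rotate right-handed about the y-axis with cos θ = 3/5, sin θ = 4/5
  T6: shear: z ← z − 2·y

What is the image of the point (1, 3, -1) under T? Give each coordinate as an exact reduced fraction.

T(p) = (3, -3, 7)

T1 reflect across y = 0: (1, 3, -1) → (1, -3, -1)
T2 reflect across z = 0: (1, -3, -1) → (1, -3, 1)
T3 reflect across x = 0: (1, -3, 1) → (-1, -3, 1)
T4 scale by (-1, 1, 3): (-1, -3, 1) → (1, -3, 3)
T5 rotate right-handed about the y-axis with cos θ = 3/5, sin θ = 4/5: (1, -3, 3) → (3, -3, 1)
T6 shear: z ← z − 2·y: (3, -3, 1) → (3, -3, 7)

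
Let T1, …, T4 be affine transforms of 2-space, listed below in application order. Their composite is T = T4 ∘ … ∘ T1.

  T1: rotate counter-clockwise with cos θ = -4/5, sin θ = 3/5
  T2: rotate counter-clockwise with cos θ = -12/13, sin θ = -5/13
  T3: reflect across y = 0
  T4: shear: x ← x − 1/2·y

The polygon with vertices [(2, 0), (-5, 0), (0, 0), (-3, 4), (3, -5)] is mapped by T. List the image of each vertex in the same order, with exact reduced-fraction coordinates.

T1 rotate counter-clockwise with cos θ = -4/5, sin θ = 3/5: (2, 0) → (-8/5, 6/5); (-5, 0) → (4, -3); (0, 0) → (0, 0); (-3, 4) → (0, -5); (3, -5) → (3/5, 29/5)
T2 rotate counter-clockwise with cos θ = -12/13, sin θ = -5/13: (-8/5, 6/5) → (126/65, -32/65); (4, -3) → (-63/13, 16/13); (0, 0) → (0, 0); (0, -5) → (-25/13, 60/13); (3/5, 29/5) → (109/65, -363/65)
T3 reflect across y = 0: (126/65, -32/65) → (126/65, 32/65); (-63/13, 16/13) → (-63/13, -16/13); (0, 0) → (0, 0); (-25/13, 60/13) → (-25/13, -60/13); (109/65, -363/65) → (109/65, 363/65)
T4 shear: x ← x − 1/2·y: (126/65, 32/65) → (22/13, 32/65); (-63/13, -16/13) → (-55/13, -16/13); (0, 0) → (0, 0); (-25/13, -60/13) → (5/13, -60/13); (109/65, 363/65) → (-29/26, 363/65)

image vertices: (22/13, 32/65), (-55/13, -16/13), (0, 0), (5/13, -60/13), (-29/26, 363/65)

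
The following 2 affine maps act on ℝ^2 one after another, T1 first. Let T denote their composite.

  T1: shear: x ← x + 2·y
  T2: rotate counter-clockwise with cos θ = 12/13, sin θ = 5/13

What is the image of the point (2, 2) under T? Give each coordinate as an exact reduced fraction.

T(p) = (62/13, 54/13)

T1 shear: x ← x + 2·y: (2, 2) → (6, 2)
T2 rotate counter-clockwise with cos θ = 12/13, sin θ = 5/13: (6, 2) → (62/13, 54/13)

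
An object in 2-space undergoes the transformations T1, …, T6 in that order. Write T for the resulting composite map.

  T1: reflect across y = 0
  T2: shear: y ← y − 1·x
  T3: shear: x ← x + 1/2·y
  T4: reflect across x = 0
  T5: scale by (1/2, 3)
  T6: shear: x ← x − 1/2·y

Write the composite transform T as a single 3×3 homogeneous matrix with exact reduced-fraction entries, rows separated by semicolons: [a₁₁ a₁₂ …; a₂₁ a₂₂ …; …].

T1 = [1 0 0; 0 -1 0; 0 0 1]
T2·T1 = [1 0 0; -1 -1 0; 0 0 1]
T3·…·T1 = [1/2 -1/2 0; -1 -1 0; 0 0 1]
T4·…·T1 = [-1/2 1/2 0; -1 -1 0; 0 0 1]
T5·…·T1 = [-1/4 1/4 0; -3 -3 0; 0 0 1]
T6·…·T1 = [5/4 7/4 0; -3 -3 0; 0 0 1]

T = [5/4 7/4 0; -3 -3 0; 0 0 1]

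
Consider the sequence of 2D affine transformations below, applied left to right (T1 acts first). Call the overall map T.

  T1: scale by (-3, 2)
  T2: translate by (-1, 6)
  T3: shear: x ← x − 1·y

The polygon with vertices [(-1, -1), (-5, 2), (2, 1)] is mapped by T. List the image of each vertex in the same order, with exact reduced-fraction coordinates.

image vertices: (-2, 4), (4, 10), (-15, 8)

T1 scale by (-3, 2): (-1, -1) → (3, -2); (-5, 2) → (15, 4); (2, 1) → (-6, 2)
T2 translate by (-1, 6): (3, -2) → (2, 4); (15, 4) → (14, 10); (-6, 2) → (-7, 8)
T3 shear: x ← x − 1·y: (2, 4) → (-2, 4); (14, 10) → (4, 10); (-7, 8) → (-15, 8)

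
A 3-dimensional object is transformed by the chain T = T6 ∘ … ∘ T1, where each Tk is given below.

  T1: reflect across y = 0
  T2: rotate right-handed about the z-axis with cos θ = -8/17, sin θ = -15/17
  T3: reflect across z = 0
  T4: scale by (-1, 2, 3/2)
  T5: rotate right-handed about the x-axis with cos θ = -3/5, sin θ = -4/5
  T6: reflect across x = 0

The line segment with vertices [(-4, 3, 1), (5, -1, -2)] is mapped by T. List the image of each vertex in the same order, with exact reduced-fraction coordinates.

T1 reflect across y = 0: (-4, 3, 1) → (-4, -3, 1); (5, -1, -2) → (5, 1, -2)
T2 rotate right-handed about the z-axis with cos θ = -8/17, sin θ = -15/17: (-4, -3, 1) → (-13/17, 84/17, 1); (5, 1, -2) → (-25/17, -83/17, -2)
T3 reflect across z = 0: (-13/17, 84/17, 1) → (-13/17, 84/17, -1); (-25/17, -83/17, -2) → (-25/17, -83/17, 2)
T4 scale by (-1, 2, 3/2): (-13/17, 84/17, -1) → (13/17, 168/17, -3/2); (-25/17, -83/17, 2) → (25/17, -166/17, 3)
T5 rotate right-handed about the x-axis with cos θ = -3/5, sin θ = -4/5: (13/17, 168/17, -3/2) → (13/17, -606/85, -1191/170); (25/17, -166/17, 3) → (25/17, 702/85, 511/85)
T6 reflect across x = 0: (13/17, -606/85, -1191/170) → (-13/17, -606/85, -1191/170); (25/17, 702/85, 511/85) → (-25/17, 702/85, 511/85)

image vertices: (-13/17, -606/85, -1191/170), (-25/17, 702/85, 511/85)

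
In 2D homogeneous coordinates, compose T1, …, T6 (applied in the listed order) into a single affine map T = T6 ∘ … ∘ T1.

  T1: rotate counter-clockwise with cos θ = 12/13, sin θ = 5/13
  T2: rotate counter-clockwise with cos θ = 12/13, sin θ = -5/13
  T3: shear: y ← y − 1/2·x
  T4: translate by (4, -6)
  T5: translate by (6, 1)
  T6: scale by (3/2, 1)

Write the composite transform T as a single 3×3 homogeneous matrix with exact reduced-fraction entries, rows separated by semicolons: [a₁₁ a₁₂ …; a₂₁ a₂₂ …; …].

T1 = [12/13 -5/13 0; 5/13 12/13 0; 0 0 1]
T2·T1 = [1 0 0; 0 1 0; 0 0 1]
T3·…·T1 = [1 0 0; -1/2 1 0; 0 0 1]
T4·…·T1 = [1 0 4; -1/2 1 -6; 0 0 1]
T5·…·T1 = [1 0 10; -1/2 1 -5; 0 0 1]
T6·…·T1 = [3/2 0 15; -1/2 1 -5; 0 0 1]

T = [3/2 0 15; -1/2 1 -5; 0 0 1]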